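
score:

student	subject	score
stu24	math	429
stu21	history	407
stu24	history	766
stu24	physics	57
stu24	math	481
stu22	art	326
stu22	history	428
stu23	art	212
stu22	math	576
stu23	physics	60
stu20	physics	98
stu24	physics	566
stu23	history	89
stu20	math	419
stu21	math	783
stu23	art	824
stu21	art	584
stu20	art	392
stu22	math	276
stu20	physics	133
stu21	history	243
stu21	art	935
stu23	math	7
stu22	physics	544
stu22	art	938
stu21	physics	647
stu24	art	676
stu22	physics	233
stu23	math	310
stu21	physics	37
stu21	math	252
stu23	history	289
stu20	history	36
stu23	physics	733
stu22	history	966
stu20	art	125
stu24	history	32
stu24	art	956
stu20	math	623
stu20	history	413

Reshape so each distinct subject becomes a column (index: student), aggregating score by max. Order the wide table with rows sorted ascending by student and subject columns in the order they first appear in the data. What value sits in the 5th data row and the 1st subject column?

481

With rows sorted ascending by student, row 5 is student=stu24. subject columns in first-appearance order: math, history, physics, art; column 1 is math.
Long rows with student=stu24, subject=math: max(429, 481) = 481.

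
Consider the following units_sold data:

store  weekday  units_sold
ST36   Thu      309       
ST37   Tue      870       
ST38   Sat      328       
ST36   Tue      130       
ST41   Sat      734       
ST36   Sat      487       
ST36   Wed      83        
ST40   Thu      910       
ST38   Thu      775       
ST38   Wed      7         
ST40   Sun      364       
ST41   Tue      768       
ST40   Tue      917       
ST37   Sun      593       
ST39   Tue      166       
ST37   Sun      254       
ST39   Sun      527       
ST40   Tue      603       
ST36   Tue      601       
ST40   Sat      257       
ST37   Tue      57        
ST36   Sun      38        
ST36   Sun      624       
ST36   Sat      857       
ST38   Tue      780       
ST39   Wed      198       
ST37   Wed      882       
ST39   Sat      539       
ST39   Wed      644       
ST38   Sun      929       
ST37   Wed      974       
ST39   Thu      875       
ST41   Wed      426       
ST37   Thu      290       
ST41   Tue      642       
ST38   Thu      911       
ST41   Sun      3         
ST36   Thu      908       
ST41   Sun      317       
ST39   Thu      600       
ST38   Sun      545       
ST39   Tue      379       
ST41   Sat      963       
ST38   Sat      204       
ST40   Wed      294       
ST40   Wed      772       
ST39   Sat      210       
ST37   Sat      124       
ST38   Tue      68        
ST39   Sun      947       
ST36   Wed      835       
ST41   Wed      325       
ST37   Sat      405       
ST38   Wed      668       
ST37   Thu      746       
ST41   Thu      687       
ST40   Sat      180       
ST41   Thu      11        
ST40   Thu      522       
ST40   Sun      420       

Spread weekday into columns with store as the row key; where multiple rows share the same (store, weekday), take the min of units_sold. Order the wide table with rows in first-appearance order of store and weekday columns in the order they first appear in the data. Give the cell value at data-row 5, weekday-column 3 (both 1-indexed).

180

With rows in first-appearance order of store, row 5 is store=ST40. weekday columns in first-appearance order: Thu, Tue, Sat, Wed, Sun; column 3 is Sat.
Long rows with store=ST40, weekday=Sat: min(257, 180) = 180.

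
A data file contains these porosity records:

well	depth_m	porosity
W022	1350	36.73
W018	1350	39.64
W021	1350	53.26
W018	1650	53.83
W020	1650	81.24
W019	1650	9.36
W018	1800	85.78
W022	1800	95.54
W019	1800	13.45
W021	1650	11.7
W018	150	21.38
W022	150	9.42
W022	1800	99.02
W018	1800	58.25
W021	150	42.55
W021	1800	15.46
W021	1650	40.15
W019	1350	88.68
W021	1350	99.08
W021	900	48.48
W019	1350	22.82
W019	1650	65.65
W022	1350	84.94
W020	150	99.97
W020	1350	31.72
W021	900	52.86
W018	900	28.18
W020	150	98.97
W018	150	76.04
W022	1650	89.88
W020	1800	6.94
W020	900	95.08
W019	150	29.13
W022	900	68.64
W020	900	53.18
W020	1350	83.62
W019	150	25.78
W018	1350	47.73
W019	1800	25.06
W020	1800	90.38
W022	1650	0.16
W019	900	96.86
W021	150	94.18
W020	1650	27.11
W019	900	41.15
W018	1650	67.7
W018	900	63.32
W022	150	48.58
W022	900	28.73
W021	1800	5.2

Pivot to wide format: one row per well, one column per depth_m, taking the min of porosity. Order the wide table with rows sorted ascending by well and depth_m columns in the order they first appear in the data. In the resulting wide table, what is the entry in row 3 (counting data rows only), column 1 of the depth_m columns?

With rows sorted ascending by well, row 3 is well=W020. depth_m columns in first-appearance order: 1350, 1650, 1800, 150, 900; column 1 is 1350.
Long rows with well=W020, depth_m=1350: min(31.72, 83.62) = 31.72.

31.72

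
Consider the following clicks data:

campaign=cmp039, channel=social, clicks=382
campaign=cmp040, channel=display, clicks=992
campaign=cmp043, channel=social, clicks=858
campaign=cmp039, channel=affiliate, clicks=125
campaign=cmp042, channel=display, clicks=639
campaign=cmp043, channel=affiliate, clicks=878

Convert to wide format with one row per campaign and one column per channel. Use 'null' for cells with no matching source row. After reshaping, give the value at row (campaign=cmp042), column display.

639

The long row with campaign=cmp042, channel=display has clicks=639.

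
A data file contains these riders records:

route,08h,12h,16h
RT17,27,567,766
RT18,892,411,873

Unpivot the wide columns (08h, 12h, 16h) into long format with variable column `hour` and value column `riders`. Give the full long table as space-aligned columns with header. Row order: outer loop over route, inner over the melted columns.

route  hour  riders
RT17   08h   27    
RT17   12h   567   
RT17   16h   766   
RT18   08h   892   
RT18   12h   411   
RT18   16h   873   

Each (route, column) pair becomes one row: 2 × 3 = 6 rows.
For example, (RT17, 08h) → riders=27.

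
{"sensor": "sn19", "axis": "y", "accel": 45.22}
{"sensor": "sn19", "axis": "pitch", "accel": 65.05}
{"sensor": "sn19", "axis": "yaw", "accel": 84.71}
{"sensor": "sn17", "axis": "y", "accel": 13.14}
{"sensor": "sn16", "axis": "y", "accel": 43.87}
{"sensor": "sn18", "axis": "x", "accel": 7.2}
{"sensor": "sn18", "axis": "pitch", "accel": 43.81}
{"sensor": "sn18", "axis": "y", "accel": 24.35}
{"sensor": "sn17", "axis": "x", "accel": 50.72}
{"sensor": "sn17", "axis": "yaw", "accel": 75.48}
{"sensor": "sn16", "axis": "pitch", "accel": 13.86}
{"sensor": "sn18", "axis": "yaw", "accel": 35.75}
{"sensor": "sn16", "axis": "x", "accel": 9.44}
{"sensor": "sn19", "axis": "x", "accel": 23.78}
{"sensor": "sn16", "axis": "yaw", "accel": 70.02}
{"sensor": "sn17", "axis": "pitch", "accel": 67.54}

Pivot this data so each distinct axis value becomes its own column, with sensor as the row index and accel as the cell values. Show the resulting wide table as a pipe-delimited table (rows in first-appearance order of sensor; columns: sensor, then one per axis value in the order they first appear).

Columns: sensor plus the 4 distinct axis values (y, pitch, yaw, x).
For example, row sn19 column y takes accel=45.22 from the long row (sn19, y).

| sensor | y | pitch | yaw | x |
| sn19 | 45.22 | 65.05 | 84.71 | 23.78 |
| sn17 | 13.14 | 67.54 | 75.48 | 50.72 |
| sn16 | 43.87 | 13.86 | 70.02 | 9.44 |
| sn18 | 24.35 | 43.81 | 35.75 | 7.2 |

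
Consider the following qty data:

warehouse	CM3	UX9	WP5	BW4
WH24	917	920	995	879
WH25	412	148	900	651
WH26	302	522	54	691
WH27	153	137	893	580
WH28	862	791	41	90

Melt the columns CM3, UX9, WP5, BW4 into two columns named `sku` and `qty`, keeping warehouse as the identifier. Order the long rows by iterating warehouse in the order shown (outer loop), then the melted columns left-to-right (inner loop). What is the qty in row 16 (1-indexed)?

580

20 rows total (5 × 4). Row 16: index ⌊(16-1)/4⌋ = 3 into warehouse → WH27; (16-1) mod 4 = 3 into the melted columns → BW4.
So row 16 is (WH27, BW4, 580); qty = 580.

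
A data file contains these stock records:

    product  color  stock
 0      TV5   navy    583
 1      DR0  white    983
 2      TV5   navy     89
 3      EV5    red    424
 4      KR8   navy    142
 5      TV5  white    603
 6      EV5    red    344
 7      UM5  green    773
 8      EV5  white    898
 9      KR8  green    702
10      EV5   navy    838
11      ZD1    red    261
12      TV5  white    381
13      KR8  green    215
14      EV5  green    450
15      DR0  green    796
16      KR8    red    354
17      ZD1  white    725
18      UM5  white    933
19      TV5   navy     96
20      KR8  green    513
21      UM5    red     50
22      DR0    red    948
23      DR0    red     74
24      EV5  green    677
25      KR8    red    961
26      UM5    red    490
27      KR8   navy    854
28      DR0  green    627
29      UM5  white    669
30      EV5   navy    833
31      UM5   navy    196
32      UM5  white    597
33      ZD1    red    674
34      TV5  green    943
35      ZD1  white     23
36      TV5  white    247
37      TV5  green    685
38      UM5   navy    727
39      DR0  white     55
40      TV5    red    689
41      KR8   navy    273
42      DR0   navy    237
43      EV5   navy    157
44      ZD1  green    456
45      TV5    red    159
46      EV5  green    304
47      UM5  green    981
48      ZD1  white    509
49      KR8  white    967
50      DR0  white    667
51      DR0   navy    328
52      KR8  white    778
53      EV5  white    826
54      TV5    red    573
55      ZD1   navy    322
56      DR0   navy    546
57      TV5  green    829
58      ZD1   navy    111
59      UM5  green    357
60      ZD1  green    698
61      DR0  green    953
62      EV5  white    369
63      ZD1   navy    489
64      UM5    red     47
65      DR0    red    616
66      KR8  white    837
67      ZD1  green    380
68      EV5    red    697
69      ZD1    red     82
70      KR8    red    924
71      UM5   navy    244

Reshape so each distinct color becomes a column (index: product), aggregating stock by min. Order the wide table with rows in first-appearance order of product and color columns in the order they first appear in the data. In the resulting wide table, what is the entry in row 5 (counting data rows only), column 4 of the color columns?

With rows in first-appearance order of product, row 5 is product=UM5. color columns in first-appearance order: navy, white, red, green; column 4 is green.
Long rows with product=UM5, color=green: min(773, 981, 357) = 357.

357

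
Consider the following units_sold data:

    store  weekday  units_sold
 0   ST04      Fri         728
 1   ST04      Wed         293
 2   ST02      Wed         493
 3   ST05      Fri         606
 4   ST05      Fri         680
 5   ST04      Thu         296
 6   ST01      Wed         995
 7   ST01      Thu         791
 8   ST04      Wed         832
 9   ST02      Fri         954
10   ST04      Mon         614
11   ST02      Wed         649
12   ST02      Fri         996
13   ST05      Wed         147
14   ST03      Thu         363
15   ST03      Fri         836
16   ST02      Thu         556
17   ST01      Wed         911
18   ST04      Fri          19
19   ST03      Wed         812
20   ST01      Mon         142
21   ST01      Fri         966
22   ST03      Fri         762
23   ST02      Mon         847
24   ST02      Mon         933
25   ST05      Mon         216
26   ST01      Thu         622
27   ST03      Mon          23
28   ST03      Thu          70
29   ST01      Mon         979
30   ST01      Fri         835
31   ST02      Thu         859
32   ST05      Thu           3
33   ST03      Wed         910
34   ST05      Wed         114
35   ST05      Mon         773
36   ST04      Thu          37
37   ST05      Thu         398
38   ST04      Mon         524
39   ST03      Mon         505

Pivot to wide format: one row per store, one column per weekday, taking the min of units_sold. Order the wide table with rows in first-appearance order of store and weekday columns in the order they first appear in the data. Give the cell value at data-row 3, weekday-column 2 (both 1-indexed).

114

With rows in first-appearance order of store, row 3 is store=ST05. weekday columns in first-appearance order: Fri, Wed, Thu, Mon; column 2 is Wed.
Long rows with store=ST05, weekday=Wed: min(147, 114) = 114.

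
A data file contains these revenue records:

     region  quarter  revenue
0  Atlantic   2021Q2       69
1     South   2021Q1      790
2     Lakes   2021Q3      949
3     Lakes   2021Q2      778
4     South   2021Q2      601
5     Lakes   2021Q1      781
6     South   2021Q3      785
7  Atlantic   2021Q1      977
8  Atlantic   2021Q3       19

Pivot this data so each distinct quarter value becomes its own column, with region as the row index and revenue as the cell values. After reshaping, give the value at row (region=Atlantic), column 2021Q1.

Wide layout: rows indexed by region, columns are the 3 distinct quarter values (2021Q2, 2021Q1, 2021Q3).
Cell (region=Atlantic, quarter=2021Q1) draws from the long row where region=Atlantic and quarter=2021Q1, which has revenue=977.

977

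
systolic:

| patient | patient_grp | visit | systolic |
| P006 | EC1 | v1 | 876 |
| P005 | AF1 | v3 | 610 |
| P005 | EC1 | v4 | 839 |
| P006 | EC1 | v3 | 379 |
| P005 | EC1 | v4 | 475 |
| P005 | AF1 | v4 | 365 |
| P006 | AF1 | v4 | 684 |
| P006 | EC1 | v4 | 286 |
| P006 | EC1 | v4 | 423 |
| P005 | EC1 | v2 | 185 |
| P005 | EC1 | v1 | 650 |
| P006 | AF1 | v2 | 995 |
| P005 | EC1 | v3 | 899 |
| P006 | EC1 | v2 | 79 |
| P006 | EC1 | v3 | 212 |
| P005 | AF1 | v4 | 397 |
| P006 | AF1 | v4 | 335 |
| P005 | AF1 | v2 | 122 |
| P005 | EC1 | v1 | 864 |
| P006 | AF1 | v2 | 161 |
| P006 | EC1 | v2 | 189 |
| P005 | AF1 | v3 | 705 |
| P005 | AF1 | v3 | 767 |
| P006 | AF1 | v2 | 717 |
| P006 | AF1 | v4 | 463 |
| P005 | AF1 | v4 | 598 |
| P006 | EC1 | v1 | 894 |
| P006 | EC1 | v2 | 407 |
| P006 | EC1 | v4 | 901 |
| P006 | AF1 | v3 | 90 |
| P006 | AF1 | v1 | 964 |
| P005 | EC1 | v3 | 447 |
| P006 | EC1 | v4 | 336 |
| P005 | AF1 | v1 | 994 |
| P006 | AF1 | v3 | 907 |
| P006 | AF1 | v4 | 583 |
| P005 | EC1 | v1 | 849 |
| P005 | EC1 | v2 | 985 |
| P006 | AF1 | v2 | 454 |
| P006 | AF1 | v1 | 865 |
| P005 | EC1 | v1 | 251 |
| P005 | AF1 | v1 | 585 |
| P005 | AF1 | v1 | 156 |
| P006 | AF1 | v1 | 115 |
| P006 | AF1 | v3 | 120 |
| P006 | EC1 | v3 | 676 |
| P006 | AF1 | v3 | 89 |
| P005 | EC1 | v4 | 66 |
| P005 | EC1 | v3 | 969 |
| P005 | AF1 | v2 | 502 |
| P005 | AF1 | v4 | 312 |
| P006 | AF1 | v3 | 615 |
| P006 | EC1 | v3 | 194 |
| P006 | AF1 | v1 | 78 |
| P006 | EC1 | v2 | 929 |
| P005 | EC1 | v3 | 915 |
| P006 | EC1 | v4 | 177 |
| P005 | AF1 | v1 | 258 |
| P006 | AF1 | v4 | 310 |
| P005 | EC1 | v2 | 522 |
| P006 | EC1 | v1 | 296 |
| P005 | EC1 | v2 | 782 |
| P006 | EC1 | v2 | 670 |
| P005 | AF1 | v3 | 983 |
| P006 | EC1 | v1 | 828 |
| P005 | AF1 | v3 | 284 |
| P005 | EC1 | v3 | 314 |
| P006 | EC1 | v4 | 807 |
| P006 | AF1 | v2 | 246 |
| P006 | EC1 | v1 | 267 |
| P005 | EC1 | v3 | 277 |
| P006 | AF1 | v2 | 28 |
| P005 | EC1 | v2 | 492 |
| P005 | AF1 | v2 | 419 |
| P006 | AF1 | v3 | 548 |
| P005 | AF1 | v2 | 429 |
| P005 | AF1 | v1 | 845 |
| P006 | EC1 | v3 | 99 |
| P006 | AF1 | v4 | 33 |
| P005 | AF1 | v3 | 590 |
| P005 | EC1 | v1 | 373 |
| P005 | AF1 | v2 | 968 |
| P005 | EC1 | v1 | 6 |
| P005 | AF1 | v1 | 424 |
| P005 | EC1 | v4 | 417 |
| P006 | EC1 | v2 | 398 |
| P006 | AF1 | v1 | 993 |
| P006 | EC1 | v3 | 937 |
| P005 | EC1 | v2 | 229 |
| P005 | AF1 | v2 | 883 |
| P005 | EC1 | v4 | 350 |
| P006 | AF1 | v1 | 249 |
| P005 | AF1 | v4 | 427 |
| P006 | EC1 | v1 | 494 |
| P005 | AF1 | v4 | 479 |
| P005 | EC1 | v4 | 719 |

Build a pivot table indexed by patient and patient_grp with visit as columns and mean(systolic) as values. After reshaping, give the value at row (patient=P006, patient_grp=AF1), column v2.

Rows with patient=P006, patient_grp=AF1 and visit=v2: systolic values are 995, 161, 717, 454, 246, 28.
(995 + 161 + 717 + 454 + 246 + 28) / 6 = 433.50.

433.50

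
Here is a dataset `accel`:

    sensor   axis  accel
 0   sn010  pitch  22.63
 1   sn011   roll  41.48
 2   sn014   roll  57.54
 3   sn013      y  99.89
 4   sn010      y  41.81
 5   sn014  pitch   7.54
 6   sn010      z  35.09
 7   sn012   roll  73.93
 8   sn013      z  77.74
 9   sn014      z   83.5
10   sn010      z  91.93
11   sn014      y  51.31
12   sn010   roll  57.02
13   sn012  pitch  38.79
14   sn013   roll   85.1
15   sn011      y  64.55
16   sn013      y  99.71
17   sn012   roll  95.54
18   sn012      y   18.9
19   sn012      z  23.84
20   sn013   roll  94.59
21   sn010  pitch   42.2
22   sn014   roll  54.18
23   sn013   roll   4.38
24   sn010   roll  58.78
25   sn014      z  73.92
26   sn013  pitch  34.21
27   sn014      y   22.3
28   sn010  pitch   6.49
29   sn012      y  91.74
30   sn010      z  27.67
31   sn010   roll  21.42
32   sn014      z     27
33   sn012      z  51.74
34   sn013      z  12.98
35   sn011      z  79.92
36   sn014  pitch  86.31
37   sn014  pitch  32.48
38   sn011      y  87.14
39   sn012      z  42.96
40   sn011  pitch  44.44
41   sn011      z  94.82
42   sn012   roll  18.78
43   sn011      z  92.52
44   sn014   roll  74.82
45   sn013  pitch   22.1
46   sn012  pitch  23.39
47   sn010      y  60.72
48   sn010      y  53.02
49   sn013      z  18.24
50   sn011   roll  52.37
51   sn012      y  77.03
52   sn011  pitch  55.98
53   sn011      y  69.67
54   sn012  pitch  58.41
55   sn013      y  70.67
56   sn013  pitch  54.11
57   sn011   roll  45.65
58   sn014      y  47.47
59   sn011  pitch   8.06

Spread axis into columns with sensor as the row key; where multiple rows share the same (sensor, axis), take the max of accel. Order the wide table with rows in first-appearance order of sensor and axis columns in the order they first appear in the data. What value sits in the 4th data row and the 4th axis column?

77.74

With rows in first-appearance order of sensor, row 4 is sensor=sn013. axis columns in first-appearance order: pitch, roll, y, z; column 4 is z.
Long rows with sensor=sn013, axis=z: max(77.74, 12.98, 18.24) = 77.74.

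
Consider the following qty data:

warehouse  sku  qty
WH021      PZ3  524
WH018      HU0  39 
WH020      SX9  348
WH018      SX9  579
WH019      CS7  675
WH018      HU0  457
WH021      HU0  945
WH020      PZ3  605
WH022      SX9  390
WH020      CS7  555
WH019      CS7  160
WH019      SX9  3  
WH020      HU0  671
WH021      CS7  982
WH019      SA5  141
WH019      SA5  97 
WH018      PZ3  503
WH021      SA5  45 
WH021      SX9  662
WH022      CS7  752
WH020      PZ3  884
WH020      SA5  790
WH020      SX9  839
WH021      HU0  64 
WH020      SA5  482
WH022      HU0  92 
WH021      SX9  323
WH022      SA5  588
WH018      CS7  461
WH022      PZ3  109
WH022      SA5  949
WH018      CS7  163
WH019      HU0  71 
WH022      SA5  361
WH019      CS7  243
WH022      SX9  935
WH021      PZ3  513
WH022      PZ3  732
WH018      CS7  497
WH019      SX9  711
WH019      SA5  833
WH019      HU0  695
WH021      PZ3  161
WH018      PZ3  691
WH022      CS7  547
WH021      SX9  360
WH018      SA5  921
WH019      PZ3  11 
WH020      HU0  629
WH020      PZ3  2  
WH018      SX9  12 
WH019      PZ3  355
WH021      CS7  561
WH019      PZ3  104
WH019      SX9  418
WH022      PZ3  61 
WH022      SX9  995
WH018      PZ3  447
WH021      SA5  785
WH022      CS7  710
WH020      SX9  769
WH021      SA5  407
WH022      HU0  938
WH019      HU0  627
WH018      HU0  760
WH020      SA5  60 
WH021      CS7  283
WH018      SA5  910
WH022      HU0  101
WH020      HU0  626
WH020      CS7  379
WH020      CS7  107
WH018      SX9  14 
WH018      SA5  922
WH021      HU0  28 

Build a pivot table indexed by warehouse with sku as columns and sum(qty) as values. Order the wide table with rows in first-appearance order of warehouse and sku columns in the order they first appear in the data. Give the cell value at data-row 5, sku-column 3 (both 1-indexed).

With rows in first-appearance order of warehouse, row 5 is warehouse=WH022. sku columns in first-appearance order: PZ3, HU0, SX9, CS7, SA5; column 3 is SX9.
Long rows with warehouse=WH022, sku=SX9: 390 + 935 + 995 = 2320.

2320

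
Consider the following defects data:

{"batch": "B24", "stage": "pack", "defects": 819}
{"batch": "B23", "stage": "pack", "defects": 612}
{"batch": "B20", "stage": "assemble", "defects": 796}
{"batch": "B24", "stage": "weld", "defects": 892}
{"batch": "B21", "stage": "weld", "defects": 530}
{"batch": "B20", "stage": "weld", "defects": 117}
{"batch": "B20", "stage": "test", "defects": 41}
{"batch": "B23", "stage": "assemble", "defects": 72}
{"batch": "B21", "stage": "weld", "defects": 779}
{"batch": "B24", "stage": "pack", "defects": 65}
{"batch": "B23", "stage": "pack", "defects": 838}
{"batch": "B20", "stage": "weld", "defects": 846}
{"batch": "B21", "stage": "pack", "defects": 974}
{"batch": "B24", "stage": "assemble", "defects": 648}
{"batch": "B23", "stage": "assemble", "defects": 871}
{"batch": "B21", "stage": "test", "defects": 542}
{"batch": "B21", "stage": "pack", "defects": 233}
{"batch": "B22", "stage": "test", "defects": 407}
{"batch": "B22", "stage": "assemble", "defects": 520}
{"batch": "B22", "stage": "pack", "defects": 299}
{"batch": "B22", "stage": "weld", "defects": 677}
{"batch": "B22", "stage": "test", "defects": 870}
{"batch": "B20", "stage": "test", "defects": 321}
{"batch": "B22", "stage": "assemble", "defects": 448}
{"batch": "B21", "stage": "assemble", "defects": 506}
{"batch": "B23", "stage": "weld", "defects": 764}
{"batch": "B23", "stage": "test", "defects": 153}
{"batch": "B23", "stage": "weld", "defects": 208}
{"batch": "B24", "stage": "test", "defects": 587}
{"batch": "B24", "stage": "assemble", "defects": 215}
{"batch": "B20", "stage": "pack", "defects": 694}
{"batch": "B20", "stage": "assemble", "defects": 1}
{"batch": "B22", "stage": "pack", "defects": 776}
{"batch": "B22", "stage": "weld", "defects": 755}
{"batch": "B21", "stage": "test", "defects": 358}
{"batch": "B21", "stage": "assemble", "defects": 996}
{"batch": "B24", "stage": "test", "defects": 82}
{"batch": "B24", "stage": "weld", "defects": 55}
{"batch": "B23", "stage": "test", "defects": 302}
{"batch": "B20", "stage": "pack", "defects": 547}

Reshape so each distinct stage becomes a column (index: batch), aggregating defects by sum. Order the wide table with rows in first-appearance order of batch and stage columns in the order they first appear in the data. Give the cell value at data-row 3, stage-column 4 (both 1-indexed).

With rows in first-appearance order of batch, row 3 is batch=B20. stage columns in first-appearance order: pack, assemble, weld, test; column 4 is test.
Long rows with batch=B20, stage=test: 41 + 321 = 362.

362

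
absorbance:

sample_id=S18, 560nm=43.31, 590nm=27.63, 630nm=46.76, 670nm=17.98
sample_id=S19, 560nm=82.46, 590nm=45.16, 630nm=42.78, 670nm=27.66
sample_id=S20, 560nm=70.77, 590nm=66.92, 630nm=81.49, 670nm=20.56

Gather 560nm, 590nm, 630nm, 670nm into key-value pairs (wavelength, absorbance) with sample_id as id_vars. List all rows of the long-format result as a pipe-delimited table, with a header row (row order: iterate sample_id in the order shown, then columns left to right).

| sample_id | wavelength | absorbance |
| S18 | 560nm | 43.31 |
| S18 | 590nm | 27.63 |
| S18 | 630nm | 46.76 |
| S18 | 670nm | 17.98 |
| S19 | 560nm | 82.46 |
| S19 | 590nm | 45.16 |
| S19 | 630nm | 42.78 |
| S19 | 670nm | 27.66 |
| S20 | 560nm | 70.77 |
| S20 | 590nm | 66.92 |
| S20 | 630nm | 81.49 |
| S20 | 670nm | 20.56 |

Each (sample_id, column) pair becomes one row: 3 × 4 = 12 rows.
For example, (S18, 560nm) → absorbance=43.31.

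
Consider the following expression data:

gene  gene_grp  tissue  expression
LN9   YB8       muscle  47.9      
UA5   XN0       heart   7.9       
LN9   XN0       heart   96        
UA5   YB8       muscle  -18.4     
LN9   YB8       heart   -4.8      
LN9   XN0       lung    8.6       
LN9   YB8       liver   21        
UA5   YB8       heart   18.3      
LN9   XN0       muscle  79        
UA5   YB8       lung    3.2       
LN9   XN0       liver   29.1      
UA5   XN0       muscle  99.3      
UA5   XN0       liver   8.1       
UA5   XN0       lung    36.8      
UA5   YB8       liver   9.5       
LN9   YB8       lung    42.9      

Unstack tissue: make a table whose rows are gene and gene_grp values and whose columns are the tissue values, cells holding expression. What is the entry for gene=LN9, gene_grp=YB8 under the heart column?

-4.8

Wide layout: rows indexed by gene and gene_grp, columns are the 4 distinct tissue values (muscle, heart, lung, liver).
Cell (gene=LN9, gene_grp=YB8, tissue=heart) draws from the long row where gene=LN9, gene_grp=YB8 and tissue=heart, which has expression=-4.8.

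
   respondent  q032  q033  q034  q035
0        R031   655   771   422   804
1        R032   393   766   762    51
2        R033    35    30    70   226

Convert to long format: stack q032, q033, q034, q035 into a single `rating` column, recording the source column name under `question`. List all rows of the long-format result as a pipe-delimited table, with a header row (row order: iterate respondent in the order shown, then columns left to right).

Each (respondent, column) pair becomes one row: 3 × 4 = 12 rows.
For example, (R031, q032) → rating=655.

| respondent | question | rating |
| R031 | q032 | 655 |
| R031 | q033 | 771 |
| R031 | q034 | 422 |
| R031 | q035 | 804 |
| R032 | q032 | 393 |
| R032 | q033 | 766 |
| R032 | q034 | 762 |
| R032 | q035 | 51 |
| R033 | q032 | 35 |
| R033 | q033 | 30 |
| R033 | q034 | 70 |
| R033 | q035 | 226 |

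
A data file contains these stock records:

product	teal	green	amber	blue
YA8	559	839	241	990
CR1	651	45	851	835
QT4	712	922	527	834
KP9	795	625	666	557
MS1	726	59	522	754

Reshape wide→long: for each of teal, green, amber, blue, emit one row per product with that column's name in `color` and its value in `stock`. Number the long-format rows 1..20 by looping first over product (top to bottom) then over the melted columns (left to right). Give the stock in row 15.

666

20 rows total (5 × 4). Row 15: index ⌊(15-1)/4⌋ = 3 into product → KP9; (15-1) mod 4 = 2 into the melted columns → amber.
So row 15 is (KP9, amber, 666); stock = 666.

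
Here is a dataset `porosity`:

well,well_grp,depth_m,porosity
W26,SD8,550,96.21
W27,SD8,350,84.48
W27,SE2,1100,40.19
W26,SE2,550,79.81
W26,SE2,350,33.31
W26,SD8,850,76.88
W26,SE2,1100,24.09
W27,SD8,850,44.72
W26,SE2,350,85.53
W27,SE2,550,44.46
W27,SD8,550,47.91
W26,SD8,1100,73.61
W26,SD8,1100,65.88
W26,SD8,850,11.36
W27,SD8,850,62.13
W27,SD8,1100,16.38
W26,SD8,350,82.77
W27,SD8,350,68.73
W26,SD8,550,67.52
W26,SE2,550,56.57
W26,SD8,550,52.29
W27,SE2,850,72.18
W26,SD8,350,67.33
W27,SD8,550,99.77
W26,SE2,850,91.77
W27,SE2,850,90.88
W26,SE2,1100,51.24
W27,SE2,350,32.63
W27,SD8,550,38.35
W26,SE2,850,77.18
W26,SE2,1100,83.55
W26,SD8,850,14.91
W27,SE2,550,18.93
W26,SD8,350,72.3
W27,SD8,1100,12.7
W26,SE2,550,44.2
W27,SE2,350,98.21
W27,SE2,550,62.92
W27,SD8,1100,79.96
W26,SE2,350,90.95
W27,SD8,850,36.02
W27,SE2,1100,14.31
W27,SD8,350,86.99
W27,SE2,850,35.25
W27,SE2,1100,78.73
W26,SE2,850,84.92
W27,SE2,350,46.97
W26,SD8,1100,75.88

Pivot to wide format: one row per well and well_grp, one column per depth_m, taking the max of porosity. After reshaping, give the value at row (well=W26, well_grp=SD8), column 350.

82.77

Rows with well=W26, well_grp=SD8 and depth_m=350: porosity values are 82.77, 67.33, 72.3.
max(82.77, 67.33, 72.3) = 82.77.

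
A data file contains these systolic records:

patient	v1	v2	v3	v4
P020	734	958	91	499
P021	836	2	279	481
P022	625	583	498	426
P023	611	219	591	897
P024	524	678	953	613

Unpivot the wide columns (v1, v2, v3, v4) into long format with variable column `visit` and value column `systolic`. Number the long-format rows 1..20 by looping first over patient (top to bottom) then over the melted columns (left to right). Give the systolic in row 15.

591

20 rows total (5 × 4). Row 15: index ⌊(15-1)/4⌋ = 3 into patient → P023; (15-1) mod 4 = 2 into the melted columns → v3.
So row 15 is (P023, v3, 591); systolic = 591.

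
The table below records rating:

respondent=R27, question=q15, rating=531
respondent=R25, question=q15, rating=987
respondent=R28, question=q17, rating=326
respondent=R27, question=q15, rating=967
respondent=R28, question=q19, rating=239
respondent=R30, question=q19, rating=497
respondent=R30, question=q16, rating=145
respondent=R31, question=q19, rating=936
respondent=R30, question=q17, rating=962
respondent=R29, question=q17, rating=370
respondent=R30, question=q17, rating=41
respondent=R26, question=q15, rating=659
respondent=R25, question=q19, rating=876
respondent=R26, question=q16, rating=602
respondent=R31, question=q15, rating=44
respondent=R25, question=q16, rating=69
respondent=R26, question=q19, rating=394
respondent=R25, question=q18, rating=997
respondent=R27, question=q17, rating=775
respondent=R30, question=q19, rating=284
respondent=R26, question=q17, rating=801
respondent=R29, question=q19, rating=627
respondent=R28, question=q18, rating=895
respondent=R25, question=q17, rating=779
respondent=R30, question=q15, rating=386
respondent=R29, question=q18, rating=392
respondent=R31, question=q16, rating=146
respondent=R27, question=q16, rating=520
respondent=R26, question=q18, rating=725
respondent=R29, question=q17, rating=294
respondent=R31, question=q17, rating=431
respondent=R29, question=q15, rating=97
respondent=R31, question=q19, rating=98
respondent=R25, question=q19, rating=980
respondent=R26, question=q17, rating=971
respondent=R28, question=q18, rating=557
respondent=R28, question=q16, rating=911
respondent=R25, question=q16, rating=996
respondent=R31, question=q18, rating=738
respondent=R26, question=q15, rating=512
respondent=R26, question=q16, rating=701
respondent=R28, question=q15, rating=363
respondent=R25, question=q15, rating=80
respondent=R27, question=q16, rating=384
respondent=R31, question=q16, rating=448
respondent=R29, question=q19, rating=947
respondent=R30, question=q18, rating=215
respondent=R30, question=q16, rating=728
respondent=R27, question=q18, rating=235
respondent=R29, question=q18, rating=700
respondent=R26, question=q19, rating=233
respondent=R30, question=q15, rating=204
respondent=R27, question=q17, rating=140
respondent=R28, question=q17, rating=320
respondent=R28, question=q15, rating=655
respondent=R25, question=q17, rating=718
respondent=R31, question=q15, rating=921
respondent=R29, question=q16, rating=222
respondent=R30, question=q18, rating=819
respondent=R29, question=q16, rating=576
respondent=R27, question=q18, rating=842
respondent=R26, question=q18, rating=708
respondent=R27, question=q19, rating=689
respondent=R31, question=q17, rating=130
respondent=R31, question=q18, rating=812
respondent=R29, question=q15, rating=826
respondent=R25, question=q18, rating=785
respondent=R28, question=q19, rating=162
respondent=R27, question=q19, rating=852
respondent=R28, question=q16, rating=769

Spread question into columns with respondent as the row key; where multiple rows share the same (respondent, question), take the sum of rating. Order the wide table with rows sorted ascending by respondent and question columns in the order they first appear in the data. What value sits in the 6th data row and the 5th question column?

1034

With rows sorted ascending by respondent, row 6 is respondent=R30. question columns in first-appearance order: q15, q17, q19, q16, q18; column 5 is q18.
Long rows with respondent=R30, question=q18: 215 + 819 = 1034.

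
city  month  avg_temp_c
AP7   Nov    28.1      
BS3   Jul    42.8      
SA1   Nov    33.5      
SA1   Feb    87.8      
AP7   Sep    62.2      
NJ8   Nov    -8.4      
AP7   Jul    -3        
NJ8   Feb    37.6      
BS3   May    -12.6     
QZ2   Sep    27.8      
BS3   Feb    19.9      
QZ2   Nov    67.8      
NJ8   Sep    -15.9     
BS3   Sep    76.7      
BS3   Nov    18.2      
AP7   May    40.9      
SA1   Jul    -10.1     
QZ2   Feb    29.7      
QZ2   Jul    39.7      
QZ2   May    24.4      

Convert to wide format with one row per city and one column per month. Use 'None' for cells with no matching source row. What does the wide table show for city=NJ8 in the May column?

No long-format row has city=NJ8 and month=May, so the cell is None.

None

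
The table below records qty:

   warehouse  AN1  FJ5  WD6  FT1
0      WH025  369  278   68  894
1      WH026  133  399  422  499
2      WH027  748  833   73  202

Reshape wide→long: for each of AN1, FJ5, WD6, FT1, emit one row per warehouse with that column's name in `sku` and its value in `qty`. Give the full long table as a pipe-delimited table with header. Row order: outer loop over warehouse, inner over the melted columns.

Each (warehouse, column) pair becomes one row: 3 × 4 = 12 rows.
For example, (WH025, AN1) → qty=369.

| warehouse | sku | qty |
| WH025 | AN1 | 369 |
| WH025 | FJ5 | 278 |
| WH025 | WD6 | 68 |
| WH025 | FT1 | 894 |
| WH026 | AN1 | 133 |
| WH026 | FJ5 | 399 |
| WH026 | WD6 | 422 |
| WH026 | FT1 | 499 |
| WH027 | AN1 | 748 |
| WH027 | FJ5 | 833 |
| WH027 | WD6 | 73 |
| WH027 | FT1 | 202 |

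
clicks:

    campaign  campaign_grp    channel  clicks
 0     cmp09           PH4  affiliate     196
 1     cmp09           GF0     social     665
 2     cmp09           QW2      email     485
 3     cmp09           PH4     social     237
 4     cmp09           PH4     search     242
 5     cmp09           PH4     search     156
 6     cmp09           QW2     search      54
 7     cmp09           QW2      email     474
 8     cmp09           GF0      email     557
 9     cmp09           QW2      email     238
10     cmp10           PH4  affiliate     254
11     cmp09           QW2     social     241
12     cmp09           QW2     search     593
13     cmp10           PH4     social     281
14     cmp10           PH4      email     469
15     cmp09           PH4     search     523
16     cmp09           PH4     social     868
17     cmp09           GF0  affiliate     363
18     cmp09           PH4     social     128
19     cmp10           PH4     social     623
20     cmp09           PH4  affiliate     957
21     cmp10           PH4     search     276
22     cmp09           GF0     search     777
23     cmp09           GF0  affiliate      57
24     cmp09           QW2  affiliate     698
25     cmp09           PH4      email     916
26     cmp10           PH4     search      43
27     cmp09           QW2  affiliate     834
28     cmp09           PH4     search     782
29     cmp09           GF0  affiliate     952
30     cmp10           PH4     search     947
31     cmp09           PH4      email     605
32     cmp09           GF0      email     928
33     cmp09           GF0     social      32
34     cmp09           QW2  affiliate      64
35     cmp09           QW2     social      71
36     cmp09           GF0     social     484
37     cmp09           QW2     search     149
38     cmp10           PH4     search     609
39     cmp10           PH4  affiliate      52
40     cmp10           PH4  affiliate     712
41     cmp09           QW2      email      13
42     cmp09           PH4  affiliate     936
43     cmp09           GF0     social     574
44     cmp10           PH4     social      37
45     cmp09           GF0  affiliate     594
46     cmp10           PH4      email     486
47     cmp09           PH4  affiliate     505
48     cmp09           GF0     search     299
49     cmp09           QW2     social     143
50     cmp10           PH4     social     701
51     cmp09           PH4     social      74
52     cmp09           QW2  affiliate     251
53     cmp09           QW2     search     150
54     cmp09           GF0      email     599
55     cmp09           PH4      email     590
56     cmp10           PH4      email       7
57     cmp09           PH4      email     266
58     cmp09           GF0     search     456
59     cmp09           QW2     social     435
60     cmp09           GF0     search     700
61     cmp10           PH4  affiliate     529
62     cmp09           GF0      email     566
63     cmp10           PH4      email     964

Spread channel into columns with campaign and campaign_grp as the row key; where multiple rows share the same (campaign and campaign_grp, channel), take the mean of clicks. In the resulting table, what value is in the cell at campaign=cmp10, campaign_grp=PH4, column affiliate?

386.75

Rows with campaign=cmp10, campaign_grp=PH4 and channel=affiliate: clicks values are 254, 52, 712, 529.
(254 + 52 + 712 + 529) / 4 = 386.75.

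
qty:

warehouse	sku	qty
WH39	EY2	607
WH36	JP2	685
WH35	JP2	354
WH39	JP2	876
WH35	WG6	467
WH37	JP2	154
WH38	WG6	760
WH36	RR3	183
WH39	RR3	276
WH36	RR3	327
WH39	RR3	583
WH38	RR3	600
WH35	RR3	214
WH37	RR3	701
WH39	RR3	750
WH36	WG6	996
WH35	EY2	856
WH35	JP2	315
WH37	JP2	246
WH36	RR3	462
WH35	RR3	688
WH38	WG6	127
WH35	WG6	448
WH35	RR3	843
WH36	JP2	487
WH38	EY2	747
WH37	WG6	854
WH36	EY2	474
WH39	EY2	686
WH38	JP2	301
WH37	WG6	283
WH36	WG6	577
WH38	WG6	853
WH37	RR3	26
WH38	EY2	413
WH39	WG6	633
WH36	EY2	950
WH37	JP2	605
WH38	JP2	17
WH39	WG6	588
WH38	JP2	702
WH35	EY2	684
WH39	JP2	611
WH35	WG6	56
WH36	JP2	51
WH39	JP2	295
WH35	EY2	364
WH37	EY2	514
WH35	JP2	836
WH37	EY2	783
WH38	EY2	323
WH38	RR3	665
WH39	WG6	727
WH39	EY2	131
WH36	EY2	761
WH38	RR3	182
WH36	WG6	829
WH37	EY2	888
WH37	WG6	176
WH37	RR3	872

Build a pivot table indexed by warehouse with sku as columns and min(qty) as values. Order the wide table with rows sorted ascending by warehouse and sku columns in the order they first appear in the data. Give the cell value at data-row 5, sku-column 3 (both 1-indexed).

With rows sorted ascending by warehouse, row 5 is warehouse=WH39. sku columns in first-appearance order: EY2, JP2, WG6, RR3; column 3 is WG6.
Long rows with warehouse=WH39, sku=WG6: min(633, 588, 727) = 588.

588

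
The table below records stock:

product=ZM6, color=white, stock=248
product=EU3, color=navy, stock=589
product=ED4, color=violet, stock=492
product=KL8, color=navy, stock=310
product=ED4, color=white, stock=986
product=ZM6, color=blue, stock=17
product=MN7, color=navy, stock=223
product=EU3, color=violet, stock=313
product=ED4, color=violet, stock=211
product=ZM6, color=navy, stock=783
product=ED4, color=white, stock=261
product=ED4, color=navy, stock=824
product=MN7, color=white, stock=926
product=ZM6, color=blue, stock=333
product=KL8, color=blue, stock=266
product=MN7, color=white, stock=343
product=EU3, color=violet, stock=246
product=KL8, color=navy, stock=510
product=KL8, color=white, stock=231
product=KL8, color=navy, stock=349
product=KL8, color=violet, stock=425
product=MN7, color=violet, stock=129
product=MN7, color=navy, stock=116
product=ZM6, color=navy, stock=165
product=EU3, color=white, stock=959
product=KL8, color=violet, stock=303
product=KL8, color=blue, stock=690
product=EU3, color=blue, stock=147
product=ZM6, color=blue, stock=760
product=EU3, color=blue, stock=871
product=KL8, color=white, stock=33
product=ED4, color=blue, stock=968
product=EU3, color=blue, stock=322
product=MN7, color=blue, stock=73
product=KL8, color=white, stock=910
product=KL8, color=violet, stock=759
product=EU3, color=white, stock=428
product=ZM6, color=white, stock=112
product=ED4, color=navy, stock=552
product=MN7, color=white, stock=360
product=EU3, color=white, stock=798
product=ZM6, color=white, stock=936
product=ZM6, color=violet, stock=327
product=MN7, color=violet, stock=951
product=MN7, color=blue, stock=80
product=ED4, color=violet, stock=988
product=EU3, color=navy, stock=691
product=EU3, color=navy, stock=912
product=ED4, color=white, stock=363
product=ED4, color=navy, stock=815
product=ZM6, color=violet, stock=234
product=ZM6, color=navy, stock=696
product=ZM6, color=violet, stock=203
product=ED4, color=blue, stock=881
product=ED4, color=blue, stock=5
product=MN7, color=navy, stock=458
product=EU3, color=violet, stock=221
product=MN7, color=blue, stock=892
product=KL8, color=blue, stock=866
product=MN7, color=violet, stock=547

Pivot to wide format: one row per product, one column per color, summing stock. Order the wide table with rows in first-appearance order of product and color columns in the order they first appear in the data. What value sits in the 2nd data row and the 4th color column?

1340

With rows in first-appearance order of product, row 2 is product=EU3. color columns in first-appearance order: white, navy, violet, blue; column 4 is blue.
Long rows with product=EU3, color=blue: 147 + 871 + 322 = 1340.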